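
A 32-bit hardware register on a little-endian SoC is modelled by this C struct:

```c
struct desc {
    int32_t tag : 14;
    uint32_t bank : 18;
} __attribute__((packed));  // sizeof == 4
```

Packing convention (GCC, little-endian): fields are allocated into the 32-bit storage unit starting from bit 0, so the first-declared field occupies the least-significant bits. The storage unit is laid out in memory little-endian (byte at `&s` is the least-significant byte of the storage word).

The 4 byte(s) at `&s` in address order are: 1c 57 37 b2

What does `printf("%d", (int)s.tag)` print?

5916

[0]=0x1c [1]=0x57 [2]=0x37 [3]=0xb2 (little-endian) → word 0xb237571c
tag:14 @ bit 0 → (0xb237571c>>0)&0x3fff = 0x171c  ←
bank:18 @ bit 14 → (0xb237571c>>14)&0x3ffff = 0x2c8dd
tag signed 14b, MSB=0: value = 5916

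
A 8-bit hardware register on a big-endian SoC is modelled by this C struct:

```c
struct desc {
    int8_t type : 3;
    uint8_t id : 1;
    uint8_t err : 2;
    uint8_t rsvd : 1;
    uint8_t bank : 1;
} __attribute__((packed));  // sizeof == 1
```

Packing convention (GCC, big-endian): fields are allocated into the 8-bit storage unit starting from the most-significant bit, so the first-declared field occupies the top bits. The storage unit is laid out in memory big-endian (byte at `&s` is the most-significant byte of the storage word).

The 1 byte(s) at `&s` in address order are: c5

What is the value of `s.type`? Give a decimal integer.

-2

[0]=0xc5 (big-endian) → word 0xc5
type [5+:3] = (word>>5) & 0x7 = 6  ←
id [4+:1] = (word>>4) & 0x1 = 0
err [2+:2] = (word>>2) & 0x3 = 1
rsvd [1+:1] = (word>>1) & 0x1 = 0
bank [0+:1] = (word>>0) & 0x1 = 1
type signed 3b, MSB=1: 6 - 8 = -2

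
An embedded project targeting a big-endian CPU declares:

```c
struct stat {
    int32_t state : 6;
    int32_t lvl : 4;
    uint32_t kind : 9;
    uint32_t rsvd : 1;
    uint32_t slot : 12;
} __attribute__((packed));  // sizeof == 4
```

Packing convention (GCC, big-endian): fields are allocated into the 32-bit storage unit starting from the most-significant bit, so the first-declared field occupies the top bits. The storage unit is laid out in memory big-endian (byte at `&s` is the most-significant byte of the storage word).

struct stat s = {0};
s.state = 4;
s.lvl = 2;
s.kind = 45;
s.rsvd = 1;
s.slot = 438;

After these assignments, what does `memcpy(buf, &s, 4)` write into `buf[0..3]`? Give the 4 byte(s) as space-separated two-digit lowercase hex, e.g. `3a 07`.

10 85 b1 b6

state (6b) val=4 bits=0x4 at bit 26: 0x10000000
lvl (4b) val=2 bits=0x2 at bit 22: 0x10800000
kind (9b) val=45 bits=0x2d at bit 13: 0x1085a000
rsvd (1b) val=1 bits=0x1 at bit 12: 0x1085b000
slot (12b) val=438 bits=0x1b6 at bit 0: 0x1085b1b6
word = 0x1085b1b6 → big-endian bytes:
  [0]=0x10  [1]=0x85  [2]=0xb1  [3]=0xb6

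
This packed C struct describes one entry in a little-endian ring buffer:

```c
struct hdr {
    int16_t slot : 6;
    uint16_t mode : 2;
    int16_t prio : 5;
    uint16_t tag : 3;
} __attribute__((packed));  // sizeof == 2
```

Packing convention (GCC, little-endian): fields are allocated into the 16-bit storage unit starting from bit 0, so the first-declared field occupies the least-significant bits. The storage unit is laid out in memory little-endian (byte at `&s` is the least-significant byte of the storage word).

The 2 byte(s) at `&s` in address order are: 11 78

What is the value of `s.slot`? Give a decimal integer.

[0]=0x11 [1]=0x78 (little-endian) → word 0x7811
slot [0+:6] = (word>>0) & 0x3f = 17  ←
mode [6+:2] = (word>>6) & 0x3 = 0
prio [8+:5] = (word>>8) & 0x1f = 24
tag [13+:3] = (word>>13) & 0x7 = 3
slot signed 6b, MSB=0: value = 17

17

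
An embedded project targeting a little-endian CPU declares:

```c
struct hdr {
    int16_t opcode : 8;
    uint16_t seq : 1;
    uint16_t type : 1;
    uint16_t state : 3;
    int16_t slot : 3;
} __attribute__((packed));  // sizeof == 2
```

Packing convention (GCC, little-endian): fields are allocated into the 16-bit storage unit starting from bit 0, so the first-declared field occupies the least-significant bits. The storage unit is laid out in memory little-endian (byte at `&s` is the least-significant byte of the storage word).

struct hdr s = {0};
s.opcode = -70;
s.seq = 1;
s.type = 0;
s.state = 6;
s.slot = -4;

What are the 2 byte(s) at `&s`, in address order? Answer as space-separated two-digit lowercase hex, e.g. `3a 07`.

ba 99

[0+:8] opcode=-70 & 0xff = 0xba; word=0x00ba
[8+:1] seq=1 & 0x1 = 0x1; word=0x01ba
[9+:1] type=0 & 0x1 = 0x0; word=0x01ba
[10+:3] state=6 & 0x7 = 0x6; word=0x19ba
[13+:3] slot=-4 & 0x7 = 0x4; word=0x99ba
word = 0x99ba → little-endian bytes:
  [0]=0xba  [1]=0x99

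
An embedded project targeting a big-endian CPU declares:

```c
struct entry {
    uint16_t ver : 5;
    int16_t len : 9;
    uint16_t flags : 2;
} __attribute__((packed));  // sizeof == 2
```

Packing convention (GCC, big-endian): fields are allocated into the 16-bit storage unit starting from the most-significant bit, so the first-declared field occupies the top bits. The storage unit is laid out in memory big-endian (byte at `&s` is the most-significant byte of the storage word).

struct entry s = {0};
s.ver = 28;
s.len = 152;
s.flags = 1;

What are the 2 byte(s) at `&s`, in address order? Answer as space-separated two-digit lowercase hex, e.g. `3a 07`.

e2 61

ver (5b) val=28 bits=0x1c at bit 11: 0xe000
len (9b) val=152 bits=0x98 at bit 2: 0xe260
flags (2b) val=1 bits=0x1 at bit 0: 0xe261
word = 0xe261 → big-endian bytes:
  [0]=0xe2  [1]=0x61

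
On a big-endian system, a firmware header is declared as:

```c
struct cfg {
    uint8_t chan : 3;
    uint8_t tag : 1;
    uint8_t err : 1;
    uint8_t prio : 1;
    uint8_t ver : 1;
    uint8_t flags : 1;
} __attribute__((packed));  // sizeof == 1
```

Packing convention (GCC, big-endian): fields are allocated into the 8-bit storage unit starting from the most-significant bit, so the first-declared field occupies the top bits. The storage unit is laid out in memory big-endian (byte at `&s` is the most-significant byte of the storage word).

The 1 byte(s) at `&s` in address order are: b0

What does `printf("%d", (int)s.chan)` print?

5

[0]=0xb0 (big-endian) → word 0xb0
chan [5+:3] = (word>>5) & 0x7 = 5  ←
tag [4+:1] = (word>>4) & 0x1 = 1
err [3+:1] = (word>>3) & 0x1 = 0
prio [2+:1] = (word>>2) & 0x1 = 0
ver [1+:1] = (word>>1) & 0x1 = 0
flags [0+:1] = (word>>0) & 0x1 = 0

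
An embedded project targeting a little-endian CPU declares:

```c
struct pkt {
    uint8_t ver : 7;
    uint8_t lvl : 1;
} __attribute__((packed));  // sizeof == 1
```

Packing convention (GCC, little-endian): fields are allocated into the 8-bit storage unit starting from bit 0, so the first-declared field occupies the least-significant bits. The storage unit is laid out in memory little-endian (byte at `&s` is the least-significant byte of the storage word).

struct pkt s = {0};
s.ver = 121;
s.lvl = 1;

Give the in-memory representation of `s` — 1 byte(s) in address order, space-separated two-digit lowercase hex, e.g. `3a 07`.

[0+:7] ver=121 & 0x7f = 0x79; word=0x79
[7+:1] lvl=1 & 0x1 = 0x1; word=0xf9
word = 0xf9 → little-endian bytes:
  [0]=0xf9

f9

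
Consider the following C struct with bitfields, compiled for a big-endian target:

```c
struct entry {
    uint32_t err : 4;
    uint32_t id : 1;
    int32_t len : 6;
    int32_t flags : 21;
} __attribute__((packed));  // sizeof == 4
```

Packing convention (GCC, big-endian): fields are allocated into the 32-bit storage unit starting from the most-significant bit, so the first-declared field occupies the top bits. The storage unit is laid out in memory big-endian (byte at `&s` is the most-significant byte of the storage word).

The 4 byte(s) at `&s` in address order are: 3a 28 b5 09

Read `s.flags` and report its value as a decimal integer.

[0]=0x3a [1]=0x28 [2]=0xb5 [3]=0x09 (big-endian) → word 0x3a28b509
err:4 @ bit 28 → (0x3a28b509>>28)&0xf = 0x3
id:1 @ bit 27 → (0x3a28b509>>27)&0x1 = 0x1
len:6 @ bit 21 → (0x3a28b509>>21)&0x3f = 0x11
flags:21 @ bit 0 → (0x3a28b509>>0)&0x1fffff = 0x8b509  ←
flags signed 21b, MSB=0: value = 570633

570633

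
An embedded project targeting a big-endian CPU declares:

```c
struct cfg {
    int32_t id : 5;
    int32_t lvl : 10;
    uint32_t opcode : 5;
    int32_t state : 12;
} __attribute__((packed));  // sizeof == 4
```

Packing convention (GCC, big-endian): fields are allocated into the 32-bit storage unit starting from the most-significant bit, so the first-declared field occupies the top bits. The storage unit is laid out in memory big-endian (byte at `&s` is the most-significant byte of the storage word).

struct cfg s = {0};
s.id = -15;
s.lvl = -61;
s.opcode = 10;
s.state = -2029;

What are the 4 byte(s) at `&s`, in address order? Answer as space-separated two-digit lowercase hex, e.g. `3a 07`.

8f 86 a8 13

id:5 = -15 → 0x11 << 27 → word 0x88000000
lvl:10 = -61 → 0x3c3 << 17 → word 0x8f860000
opcode:5 = 10 → 0xa << 12 → word 0x8f86a000
state:12 = -2029 → 0x813 << 0 → word 0x8f86a813
word = 0x8f86a813 → big-endian bytes:
  [0]=0x8f  [1]=0x86  [2]=0xa8  [3]=0x13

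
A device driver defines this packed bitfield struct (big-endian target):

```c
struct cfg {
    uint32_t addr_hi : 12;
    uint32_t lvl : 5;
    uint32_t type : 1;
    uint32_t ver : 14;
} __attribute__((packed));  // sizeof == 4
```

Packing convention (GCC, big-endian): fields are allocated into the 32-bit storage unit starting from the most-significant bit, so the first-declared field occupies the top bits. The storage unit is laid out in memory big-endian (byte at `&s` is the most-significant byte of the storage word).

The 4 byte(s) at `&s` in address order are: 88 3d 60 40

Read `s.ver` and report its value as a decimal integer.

[0]=0x88 [1]=0x3d [2]=0x60 [3]=0x40 (big-endian) → word 0x883d6040
addr_hi [20+:12] = (word>>20) & 0xfff = 2179
lvl [15+:5] = (word>>15) & 0x1f = 26
type [14+:1] = (word>>14) & 0x1 = 1
ver [0+:14] = (word>>0) & 0x3fff = 8256  ←

8256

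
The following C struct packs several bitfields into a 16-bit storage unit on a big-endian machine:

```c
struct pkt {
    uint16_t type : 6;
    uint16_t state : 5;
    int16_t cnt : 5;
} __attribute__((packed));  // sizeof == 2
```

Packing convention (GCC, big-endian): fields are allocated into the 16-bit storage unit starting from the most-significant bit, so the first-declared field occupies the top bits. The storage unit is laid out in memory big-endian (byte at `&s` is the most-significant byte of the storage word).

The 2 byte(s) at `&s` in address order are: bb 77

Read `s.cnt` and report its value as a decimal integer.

-9

[0]=0xbb [1]=0x77 (big-endian) → word 0xbb77
type:6 @ bit 10 → (0xbb77>>10)&0x3f = 0x2e
state:5 @ bit 5 → (0xbb77>>5)&0x1f = 0x1b
cnt:5 @ bit 0 → (0xbb77>>0)&0x1f = 0x17  ←
cnt signed 5b, MSB=1: 23 - 32 = -9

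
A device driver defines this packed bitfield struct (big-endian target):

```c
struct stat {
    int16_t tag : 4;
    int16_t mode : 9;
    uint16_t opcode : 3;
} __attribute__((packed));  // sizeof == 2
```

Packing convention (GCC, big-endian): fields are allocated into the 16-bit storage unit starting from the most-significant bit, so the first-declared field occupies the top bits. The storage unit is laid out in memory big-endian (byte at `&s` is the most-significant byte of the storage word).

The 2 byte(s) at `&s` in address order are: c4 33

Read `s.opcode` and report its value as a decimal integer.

3

[0]=0xc4 [1]=0x33 (big-endian) → word 0xc433
tag:4 @ bit 12 → (0xc433>>12)&0xf = 0xc
mode:9 @ bit 3 → (0xc433>>3)&0x1ff = 0x86
opcode:3 @ bit 0 → (0xc433>>0)&0x7 = 0x3  ←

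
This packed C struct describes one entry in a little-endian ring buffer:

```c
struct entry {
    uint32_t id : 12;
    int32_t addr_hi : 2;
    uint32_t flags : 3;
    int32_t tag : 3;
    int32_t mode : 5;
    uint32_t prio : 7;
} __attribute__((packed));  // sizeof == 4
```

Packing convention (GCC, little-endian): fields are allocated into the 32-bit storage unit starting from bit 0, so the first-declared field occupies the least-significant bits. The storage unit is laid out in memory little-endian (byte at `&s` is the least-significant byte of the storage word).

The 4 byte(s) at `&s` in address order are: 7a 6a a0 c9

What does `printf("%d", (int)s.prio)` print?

100

[0]=0x7a [1]=0x6a [2]=0xa0 [3]=0xc9 (little-endian) → word 0xc9a06a7a
id [0+:12] = (word>>0) & 0xfff = 2682
addr_hi [12+:2] = (word>>12) & 0x3 = 2
flags [14+:3] = (word>>14) & 0x7 = 1
tag [17+:3] = (word>>17) & 0x7 = 0
mode [20+:5] = (word>>20) & 0x1f = 26
prio [25+:7] = (word>>25) & 0x7f = 100  ←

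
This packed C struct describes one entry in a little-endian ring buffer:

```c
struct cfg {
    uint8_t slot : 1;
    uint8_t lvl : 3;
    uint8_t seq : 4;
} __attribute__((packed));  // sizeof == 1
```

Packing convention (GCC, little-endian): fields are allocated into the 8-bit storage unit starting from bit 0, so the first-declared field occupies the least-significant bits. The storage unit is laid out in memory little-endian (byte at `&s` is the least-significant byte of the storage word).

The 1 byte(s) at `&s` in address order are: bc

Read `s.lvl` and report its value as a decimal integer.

[0]=0xbc (little-endian) → word 0xbc
slot:1 @ bit 0 → (0xbc>>0)&0x1 = 0x0
lvl:3 @ bit 1 → (0xbc>>1)&0x7 = 0x6  ←
seq:4 @ bit 4 → (0xbc>>4)&0xf = 0xb

6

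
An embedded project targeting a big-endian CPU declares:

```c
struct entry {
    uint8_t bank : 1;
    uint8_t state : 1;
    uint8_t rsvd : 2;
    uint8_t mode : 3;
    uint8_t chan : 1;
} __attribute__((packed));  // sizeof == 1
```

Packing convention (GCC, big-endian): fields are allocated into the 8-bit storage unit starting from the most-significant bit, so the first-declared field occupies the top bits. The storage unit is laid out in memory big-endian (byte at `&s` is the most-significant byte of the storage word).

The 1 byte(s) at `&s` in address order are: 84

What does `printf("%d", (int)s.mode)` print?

[0]=0x84 (big-endian) → word 0x84
bank [7+:1] = (word>>7) & 0x1 = 1
state [6+:1] = (word>>6) & 0x1 = 0
rsvd [4+:2] = (word>>4) & 0x3 = 0
mode [1+:3] = (word>>1) & 0x7 = 2  ←
chan [0+:1] = (word>>0) & 0x1 = 0

2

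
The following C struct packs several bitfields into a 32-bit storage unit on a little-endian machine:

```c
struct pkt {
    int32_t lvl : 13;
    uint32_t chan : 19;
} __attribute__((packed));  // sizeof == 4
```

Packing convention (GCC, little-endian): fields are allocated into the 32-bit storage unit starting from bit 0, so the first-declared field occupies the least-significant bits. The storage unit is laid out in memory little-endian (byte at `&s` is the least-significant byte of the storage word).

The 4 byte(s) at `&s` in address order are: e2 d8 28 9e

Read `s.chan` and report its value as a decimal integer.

[0]=0xe2 [1]=0xd8 [2]=0x28 [3]=0x9e (little-endian) → word 0x9e28d8e2
lvl:13 @ bit 0 → (0x9e28d8e2>>0)&0x1fff = 0x18e2
chan:19 @ bit 13 → (0x9e28d8e2>>13)&0x7ffff = 0x4f146  ←

323910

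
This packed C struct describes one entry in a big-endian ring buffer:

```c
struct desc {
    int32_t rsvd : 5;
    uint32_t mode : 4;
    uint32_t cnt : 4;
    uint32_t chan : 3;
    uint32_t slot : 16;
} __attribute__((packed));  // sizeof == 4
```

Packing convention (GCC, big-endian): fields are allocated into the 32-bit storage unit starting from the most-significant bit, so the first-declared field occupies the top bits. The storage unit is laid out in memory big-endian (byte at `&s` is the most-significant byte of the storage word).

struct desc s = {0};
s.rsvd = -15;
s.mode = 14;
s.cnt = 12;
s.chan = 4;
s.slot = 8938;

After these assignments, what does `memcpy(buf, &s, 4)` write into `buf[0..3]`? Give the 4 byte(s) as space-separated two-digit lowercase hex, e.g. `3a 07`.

8f 64 22 ea

[27+:5] rsvd=-15 & 0x1f = 0x11; word=0x88000000
[23+:4] mode=14 & 0xf = 0xe; word=0x8f000000
[19+:4] cnt=12 & 0xf = 0xc; word=0x8f600000
[16+:3] chan=4 & 0x7 = 0x4; word=0x8f640000
[0+:16] slot=8938 & 0xffff = 0x22ea; word=0x8f6422ea
word = 0x8f6422ea → big-endian bytes:
  [0]=0x8f  [1]=0x64  [2]=0x22  [3]=0xea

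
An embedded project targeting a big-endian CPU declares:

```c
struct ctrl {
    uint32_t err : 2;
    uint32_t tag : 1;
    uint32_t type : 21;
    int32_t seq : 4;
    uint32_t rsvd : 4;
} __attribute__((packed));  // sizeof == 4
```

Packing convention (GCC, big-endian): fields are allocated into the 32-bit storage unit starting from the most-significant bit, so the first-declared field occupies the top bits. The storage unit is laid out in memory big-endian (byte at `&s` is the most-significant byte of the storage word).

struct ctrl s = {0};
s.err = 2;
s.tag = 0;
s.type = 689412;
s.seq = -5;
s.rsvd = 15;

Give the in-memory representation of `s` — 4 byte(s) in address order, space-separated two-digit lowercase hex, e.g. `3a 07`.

8a 85 04 bf

err (2b) val=2 bits=0x2 at bit 30: 0x80000000
tag (1b) val=0 bits=0x0 at bit 29: 0x80000000
type (21b) val=689412 bits=0xa8504 at bit 8: 0x8a850400
seq (4b) val=-5 bits=0xb at bit 4: 0x8a8504b0
rsvd (4b) val=15 bits=0xf at bit 0: 0x8a8504bf
word = 0x8a8504bf → big-endian bytes:
  [0]=0x8a  [1]=0x85  [2]=0x04  [3]=0xbf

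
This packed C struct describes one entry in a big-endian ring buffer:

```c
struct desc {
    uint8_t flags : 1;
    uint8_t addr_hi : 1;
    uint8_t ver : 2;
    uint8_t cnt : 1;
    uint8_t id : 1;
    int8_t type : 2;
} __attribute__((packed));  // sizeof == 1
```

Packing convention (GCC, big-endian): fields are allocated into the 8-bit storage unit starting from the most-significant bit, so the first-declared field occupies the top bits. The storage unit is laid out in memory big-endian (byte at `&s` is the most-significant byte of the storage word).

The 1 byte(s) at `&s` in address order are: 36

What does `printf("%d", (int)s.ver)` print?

3

[0]=0x36 (big-endian) → word 0x36
flags [7+:1] = (word>>7) & 0x1 = 0
addr_hi [6+:1] = (word>>6) & 0x1 = 0
ver [4+:2] = (word>>4) & 0x3 = 3  ←
cnt [3+:1] = (word>>3) & 0x1 = 0
id [2+:1] = (word>>2) & 0x1 = 1
type [0+:2] = (word>>0) & 0x3 = 2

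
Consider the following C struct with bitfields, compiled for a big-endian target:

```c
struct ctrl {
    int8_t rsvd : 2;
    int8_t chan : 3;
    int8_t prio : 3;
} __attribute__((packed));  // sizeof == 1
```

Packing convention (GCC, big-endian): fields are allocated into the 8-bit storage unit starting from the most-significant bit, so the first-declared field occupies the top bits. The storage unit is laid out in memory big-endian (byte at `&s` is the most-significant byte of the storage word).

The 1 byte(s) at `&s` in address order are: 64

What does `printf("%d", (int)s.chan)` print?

[0]=0x64 (big-endian) → word 0x64
rsvd [6+:2] = (word>>6) & 0x3 = 1
chan [3+:3] = (word>>3) & 0x7 = 4  ←
prio [0+:3] = (word>>0) & 0x7 = 4
chan signed 3b, MSB=1: 4 - 8 = -4

-4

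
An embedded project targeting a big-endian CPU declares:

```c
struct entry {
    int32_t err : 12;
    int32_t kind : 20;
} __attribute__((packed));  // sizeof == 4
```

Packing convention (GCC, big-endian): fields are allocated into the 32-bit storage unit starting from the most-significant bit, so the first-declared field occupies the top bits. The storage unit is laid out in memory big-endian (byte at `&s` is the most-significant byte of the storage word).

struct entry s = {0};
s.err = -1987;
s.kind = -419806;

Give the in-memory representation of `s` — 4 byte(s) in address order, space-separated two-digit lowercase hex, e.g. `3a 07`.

83 d9 98 22

[20+:12] err=-1987 & 0xfff = 0x83d; word=0x83d00000
[0+:20] kind=-419806 & 0xfffff = 0x99822; word=0x83d99822
word = 0x83d99822 → big-endian bytes:
  [0]=0x83  [1]=0xd9  [2]=0x98  [3]=0x22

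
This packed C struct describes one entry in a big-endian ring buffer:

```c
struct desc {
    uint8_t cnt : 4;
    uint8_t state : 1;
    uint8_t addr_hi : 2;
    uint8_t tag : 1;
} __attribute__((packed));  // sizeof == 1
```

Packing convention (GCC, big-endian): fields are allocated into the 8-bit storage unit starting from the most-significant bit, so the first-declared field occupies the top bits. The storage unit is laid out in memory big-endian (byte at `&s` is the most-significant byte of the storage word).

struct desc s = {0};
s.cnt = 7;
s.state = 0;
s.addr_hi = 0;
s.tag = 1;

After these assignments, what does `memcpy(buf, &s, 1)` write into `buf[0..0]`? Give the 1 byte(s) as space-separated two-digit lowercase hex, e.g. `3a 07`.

cnt:4 = 7 → 0x7 << 4 → word 0x70
state:1 = 0 → 0x0 << 3 → word 0x70
addr_hi:2 = 0 → 0x0 << 1 → word 0x70
tag:1 = 1 → 0x1 << 0 → word 0x71
word = 0x71 → big-endian bytes:
  [0]=0x71

71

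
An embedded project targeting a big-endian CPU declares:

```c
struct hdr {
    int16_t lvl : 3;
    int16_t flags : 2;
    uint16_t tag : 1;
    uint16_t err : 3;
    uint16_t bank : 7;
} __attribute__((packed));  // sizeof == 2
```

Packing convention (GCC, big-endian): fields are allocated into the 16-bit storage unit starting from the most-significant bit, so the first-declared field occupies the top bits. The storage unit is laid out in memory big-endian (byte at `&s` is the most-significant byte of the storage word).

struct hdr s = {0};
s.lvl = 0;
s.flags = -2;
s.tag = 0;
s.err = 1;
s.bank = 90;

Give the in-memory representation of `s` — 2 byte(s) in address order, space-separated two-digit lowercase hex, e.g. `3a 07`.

10 da

lvl (3b) val=0 bits=0x0 at bit 13: 0x0000
flags (2b) val=-2 bits=0x2 at bit 11: 0x1000
tag (1b) val=0 bits=0x0 at bit 10: 0x1000
err (3b) val=1 bits=0x1 at bit 7: 0x1080
bank (7b) val=90 bits=0x5a at bit 0: 0x10da
word = 0x10da → big-endian bytes:
  [0]=0x10  [1]=0xda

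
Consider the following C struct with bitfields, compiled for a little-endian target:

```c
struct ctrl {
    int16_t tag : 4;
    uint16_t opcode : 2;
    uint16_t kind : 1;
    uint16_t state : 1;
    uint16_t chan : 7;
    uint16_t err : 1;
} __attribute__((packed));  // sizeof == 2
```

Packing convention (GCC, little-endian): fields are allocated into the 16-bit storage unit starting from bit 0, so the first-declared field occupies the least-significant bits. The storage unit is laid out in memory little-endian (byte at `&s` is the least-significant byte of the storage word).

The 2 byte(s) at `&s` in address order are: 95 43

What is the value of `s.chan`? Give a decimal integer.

[0]=0x95 [1]=0x43 (little-endian) → word 0x4395
tag:4 @ bit 0 → (0x4395>>0)&0xf = 0x5
opcode:2 @ bit 4 → (0x4395>>4)&0x3 = 0x1
kind:1 @ bit 6 → (0x4395>>6)&0x1 = 0x0
state:1 @ bit 7 → (0x4395>>7)&0x1 = 0x1
chan:7 @ bit 8 → (0x4395>>8)&0x7f = 0x43  ←
err:1 @ bit 15 → (0x4395>>15)&0x1 = 0x0

67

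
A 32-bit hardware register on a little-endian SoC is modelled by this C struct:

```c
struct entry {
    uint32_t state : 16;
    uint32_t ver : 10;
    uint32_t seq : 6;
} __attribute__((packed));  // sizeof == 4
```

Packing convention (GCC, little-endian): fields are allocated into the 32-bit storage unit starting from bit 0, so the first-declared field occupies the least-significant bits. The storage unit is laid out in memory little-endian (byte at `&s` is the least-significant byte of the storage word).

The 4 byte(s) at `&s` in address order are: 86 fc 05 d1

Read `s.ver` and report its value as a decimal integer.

261

[0]=0x86 [1]=0xfc [2]=0x05 [3]=0xd1 (little-endian) → word 0xd105fc86
state [0+:16] = (word>>0) & 0xffff = 64646
ver [16+:10] = (word>>16) & 0x3ff = 261  ←
seq [26+:6] = (word>>26) & 0x3f = 52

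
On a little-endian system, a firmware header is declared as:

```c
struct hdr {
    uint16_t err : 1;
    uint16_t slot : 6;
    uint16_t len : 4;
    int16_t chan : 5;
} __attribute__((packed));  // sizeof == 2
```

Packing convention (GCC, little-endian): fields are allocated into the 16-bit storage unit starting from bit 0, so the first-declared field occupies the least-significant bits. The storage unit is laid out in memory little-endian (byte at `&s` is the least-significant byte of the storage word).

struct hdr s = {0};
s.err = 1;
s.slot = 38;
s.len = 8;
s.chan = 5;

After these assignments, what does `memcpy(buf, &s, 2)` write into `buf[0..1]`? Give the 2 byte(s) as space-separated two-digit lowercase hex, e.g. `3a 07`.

4d 2c

err:1 = 1 → 0x1 << 0 → word 0x0001
slot:6 = 38 → 0x26 << 1 → word 0x004d
len:4 = 8 → 0x8 << 7 → word 0x044d
chan:5 = 5 → 0x5 << 11 → word 0x2c4d
word = 0x2c4d → little-endian bytes:
  [0]=0x4d  [1]=0x2c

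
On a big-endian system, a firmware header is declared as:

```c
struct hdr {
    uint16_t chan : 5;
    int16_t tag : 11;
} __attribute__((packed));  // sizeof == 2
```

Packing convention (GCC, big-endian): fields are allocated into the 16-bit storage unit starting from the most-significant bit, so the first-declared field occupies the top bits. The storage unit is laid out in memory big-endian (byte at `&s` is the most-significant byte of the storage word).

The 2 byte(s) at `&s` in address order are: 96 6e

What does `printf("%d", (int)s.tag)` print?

-402

[0]=0x96 [1]=0x6e (big-endian) → word 0x966e
chan:5 @ bit 11 → (0x966e>>11)&0x1f = 0x12
tag:11 @ bit 0 → (0x966e>>0)&0x7ff = 0x66e  ←
tag signed 11b, MSB=1: 1646 - 2048 = -402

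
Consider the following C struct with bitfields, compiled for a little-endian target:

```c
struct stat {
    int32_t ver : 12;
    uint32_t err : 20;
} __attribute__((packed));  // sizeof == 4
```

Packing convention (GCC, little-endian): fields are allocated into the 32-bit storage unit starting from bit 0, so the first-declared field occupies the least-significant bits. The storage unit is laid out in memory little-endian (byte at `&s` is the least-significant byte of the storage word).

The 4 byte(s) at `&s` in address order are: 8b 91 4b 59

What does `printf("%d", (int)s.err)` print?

365753

[0]=0x8b [1]=0x91 [2]=0x4b [3]=0x59 (little-endian) → word 0x594b918b
ver:12 @ bit 0 → (0x594b918b>>0)&0xfff = 0x18b
err:20 @ bit 12 → (0x594b918b>>12)&0xfffff = 0x594b9  ←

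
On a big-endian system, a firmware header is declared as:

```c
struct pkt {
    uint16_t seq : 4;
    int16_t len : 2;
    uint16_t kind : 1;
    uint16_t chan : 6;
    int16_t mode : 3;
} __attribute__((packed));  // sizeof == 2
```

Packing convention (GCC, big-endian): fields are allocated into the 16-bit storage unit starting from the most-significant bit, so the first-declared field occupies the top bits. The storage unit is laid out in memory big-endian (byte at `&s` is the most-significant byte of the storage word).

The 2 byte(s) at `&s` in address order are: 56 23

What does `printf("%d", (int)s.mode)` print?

[0]=0x56 [1]=0x23 (big-endian) → word 0x5623
seq [12+:4] = (word>>12) & 0xf = 5
len [10+:2] = (word>>10) & 0x3 = 1
kind [9+:1] = (word>>9) & 0x1 = 1
chan [3+:6] = (word>>3) & 0x3f = 4
mode [0+:3] = (word>>0) & 0x7 = 3  ←
mode signed 3b, MSB=0: value = 3

3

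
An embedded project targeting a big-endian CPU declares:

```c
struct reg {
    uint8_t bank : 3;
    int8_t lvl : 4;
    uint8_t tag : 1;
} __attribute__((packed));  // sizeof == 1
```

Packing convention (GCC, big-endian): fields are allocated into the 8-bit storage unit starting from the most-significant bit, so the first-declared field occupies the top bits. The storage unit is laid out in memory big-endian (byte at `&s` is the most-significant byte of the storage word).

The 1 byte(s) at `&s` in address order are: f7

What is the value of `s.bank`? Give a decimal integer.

[0]=0xf7 (big-endian) → word 0xf7
bank [5+:3] = (word>>5) & 0x7 = 7  ←
lvl [1+:4] = (word>>1) & 0xf = 11
tag [0+:1] = (word>>0) & 0x1 = 1

7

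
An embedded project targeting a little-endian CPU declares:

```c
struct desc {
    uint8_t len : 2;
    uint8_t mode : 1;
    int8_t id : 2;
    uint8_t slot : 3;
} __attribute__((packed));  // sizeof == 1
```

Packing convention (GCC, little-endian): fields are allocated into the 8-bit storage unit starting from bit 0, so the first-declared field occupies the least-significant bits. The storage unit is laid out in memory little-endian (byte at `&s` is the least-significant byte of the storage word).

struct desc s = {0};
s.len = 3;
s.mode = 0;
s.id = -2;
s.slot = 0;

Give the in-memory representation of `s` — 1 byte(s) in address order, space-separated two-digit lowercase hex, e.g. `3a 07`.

len:2 = 3 → 0x3 << 0 → word 0x03
mode:1 = 0 → 0x0 << 2 → word 0x03
id:2 = -2 → 0x2 << 3 → word 0x13
slot:3 = 0 → 0x0 << 5 → word 0x13
word = 0x13 → little-endian bytes:
  [0]=0x13

13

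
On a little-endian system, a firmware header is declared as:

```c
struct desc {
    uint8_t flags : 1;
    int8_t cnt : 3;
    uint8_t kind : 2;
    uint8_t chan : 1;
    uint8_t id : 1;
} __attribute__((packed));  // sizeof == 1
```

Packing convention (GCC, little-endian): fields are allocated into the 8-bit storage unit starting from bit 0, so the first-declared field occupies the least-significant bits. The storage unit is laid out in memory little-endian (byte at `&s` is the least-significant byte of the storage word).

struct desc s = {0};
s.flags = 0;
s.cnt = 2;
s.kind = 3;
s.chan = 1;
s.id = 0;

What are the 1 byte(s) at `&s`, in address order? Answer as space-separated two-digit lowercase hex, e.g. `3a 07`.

[0+:1] flags=0 & 0x1 = 0x0; word=0x00
[1+:3] cnt=2 & 0x7 = 0x2; word=0x04
[4+:2] kind=3 & 0x3 = 0x3; word=0x34
[6+:1] chan=1 & 0x1 = 0x1; word=0x74
[7+:1] id=0 & 0x1 = 0x0; word=0x74
word = 0x74 → little-endian bytes:
  [0]=0x74

74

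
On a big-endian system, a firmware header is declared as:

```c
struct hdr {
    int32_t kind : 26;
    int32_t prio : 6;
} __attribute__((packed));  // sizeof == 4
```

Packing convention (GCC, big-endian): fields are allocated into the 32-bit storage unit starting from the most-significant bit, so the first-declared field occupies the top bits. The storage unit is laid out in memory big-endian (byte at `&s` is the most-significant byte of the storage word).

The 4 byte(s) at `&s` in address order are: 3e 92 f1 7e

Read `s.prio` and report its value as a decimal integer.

[0]=0x3e [1]=0x92 [2]=0xf1 [3]=0x7e (big-endian) → word 0x3e92f17e
kind:26 @ bit 6 → (0x3e92f17e>>6)&0x3ffffff = 0xfa4bc5
prio:6 @ bit 0 → (0x3e92f17e>>0)&0x3f = 0x3e  ←
prio signed 6b, MSB=1: 62 - 64 = -2

-2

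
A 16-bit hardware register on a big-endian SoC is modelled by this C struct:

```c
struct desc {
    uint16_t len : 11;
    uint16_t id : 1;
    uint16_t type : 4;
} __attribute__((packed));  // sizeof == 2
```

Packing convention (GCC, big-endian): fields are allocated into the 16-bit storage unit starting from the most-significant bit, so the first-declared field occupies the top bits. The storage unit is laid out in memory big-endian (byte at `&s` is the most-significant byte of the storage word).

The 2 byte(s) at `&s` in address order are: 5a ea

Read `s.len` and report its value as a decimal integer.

727

[0]=0x5a [1]=0xea (big-endian) → word 0x5aea
len [5+:11] = (word>>5) & 0x7ff = 727  ←
id [4+:1] = (word>>4) & 0x1 = 0
type [0+:4] = (word>>0) & 0xf = 10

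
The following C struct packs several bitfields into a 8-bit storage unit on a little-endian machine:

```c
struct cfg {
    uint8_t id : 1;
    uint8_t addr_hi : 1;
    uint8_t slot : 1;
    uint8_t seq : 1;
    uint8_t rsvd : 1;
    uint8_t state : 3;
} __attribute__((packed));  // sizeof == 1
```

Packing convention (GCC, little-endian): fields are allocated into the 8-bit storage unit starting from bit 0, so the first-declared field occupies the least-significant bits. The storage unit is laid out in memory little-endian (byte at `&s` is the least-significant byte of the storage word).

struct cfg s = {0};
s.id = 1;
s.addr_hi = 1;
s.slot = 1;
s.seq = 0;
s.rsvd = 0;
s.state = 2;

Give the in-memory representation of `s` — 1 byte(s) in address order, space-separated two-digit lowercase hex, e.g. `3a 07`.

id (1b) val=1 bits=0x1 at bit 0: 0x01
addr_hi (1b) val=1 bits=0x1 at bit 1: 0x03
slot (1b) val=1 bits=0x1 at bit 2: 0x07
seq (1b) val=0 bits=0x0 at bit 3: 0x07
rsvd (1b) val=0 bits=0x0 at bit 4: 0x07
state (3b) val=2 bits=0x2 at bit 5: 0x47
word = 0x47 → little-endian bytes:
  [0]=0x47

47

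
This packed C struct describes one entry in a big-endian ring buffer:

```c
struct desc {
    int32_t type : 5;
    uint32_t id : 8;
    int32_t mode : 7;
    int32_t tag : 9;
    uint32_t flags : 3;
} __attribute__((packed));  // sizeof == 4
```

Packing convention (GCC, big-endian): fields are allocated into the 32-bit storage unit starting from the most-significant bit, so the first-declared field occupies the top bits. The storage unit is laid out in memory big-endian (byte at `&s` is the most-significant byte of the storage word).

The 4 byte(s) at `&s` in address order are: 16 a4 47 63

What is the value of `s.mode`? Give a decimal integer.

[0]=0x16 [1]=0xa4 [2]=0x47 [3]=0x63 (big-endian) → word 0x16a44763
type:5 @ bit 27 → (0x16a44763>>27)&0x1f = 0x2
id:8 @ bit 19 → (0x16a44763>>19)&0xff = 0xd4
mode:7 @ bit 12 → (0x16a44763>>12)&0x7f = 0x44  ←
tag:9 @ bit 3 → (0x16a44763>>3)&0x1ff = 0xec
flags:3 @ bit 0 → (0x16a44763>>0)&0x7 = 0x3
mode signed 7b, MSB=1: 68 - 128 = -60

-60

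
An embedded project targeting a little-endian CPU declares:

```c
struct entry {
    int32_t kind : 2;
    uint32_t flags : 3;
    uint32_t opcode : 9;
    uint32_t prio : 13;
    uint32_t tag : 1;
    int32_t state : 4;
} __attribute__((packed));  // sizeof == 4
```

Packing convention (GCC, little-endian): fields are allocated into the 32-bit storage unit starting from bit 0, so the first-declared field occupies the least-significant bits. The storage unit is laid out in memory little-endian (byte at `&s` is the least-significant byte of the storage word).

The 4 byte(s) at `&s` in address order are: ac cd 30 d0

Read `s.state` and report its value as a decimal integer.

[0]=0xac [1]=0xcd [2]=0x30 [3]=0xd0 (little-endian) → word 0xd030cdac
kind [0+:2] = (word>>0) & 0x3 = 0
flags [2+:3] = (word>>2) & 0x7 = 3
opcode [5+:9] = (word>>5) & 0x1ff = 109
prio [14+:13] = (word>>14) & 0x1fff = 195
tag [27+:1] = (word>>27) & 0x1 = 0
state [28+:4] = (word>>28) & 0xf = 13  ←
state signed 4b, MSB=1: 13 - 16 = -3

-3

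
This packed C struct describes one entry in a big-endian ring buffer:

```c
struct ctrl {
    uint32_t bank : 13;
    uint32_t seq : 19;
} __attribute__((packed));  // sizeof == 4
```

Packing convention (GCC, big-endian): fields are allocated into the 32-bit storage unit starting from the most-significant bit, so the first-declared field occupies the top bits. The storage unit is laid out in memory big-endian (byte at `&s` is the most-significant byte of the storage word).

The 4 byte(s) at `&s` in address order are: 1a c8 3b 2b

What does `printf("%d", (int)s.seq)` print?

15147

[0]=0x1a [1]=0xc8 [2]=0x3b [3]=0x2b (big-endian) → word 0x1ac83b2b
bank [19+:13] = (word>>19) & 0x1fff = 857
seq [0+:19] = (word>>0) & 0x7ffff = 15147  ←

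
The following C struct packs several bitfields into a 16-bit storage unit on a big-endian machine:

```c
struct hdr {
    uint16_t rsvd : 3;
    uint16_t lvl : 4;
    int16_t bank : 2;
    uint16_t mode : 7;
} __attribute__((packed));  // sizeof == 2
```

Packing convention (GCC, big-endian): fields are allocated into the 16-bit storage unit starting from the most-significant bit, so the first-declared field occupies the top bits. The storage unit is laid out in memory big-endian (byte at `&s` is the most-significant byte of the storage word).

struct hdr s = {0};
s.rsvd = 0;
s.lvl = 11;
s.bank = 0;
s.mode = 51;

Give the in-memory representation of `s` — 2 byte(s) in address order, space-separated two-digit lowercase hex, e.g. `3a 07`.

[13+:3] rsvd=0 & 0x7 = 0x0; word=0x0000
[9+:4] lvl=11 & 0xf = 0xb; word=0x1600
[7+:2] bank=0 & 0x3 = 0x0; word=0x1600
[0+:7] mode=51 & 0x7f = 0x33; word=0x1633
word = 0x1633 → big-endian bytes:
  [0]=0x16  [1]=0x33

16 33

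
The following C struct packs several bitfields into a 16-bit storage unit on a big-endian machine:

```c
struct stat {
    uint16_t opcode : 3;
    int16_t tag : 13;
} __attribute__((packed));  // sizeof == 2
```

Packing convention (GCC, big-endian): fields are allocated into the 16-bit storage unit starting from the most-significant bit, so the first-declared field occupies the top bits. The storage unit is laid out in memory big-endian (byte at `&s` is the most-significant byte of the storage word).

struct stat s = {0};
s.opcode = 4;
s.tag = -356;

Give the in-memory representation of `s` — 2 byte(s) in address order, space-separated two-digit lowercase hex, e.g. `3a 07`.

9e 9c

opcode (3b) val=4 bits=0x4 at bit 13: 0x8000
tag (13b) val=-356 bits=0x1e9c at bit 0: 0x9e9c
word = 0x9e9c → big-endian bytes:
  [0]=0x9e  [1]=0x9c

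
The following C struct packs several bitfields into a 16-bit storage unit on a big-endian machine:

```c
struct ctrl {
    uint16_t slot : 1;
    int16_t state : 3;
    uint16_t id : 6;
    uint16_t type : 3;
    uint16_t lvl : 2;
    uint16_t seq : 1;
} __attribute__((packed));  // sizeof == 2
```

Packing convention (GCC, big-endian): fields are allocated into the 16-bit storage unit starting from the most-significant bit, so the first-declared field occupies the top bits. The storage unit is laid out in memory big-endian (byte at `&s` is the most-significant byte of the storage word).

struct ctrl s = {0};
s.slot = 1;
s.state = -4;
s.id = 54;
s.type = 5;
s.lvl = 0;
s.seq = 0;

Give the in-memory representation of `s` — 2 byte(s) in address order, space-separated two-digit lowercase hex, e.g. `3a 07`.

cd a8

slot:1 = 1 → 0x1 << 15 → word 0x8000
state:3 = -4 → 0x4 << 12 → word 0xc000
id:6 = 54 → 0x36 << 6 → word 0xcd80
type:3 = 5 → 0x5 << 3 → word 0xcda8
lvl:2 = 0 → 0x0 << 1 → word 0xcda8
seq:1 = 0 → 0x0 << 0 → word 0xcda8
word = 0xcda8 → big-endian bytes:
  [0]=0xcd  [1]=0xa8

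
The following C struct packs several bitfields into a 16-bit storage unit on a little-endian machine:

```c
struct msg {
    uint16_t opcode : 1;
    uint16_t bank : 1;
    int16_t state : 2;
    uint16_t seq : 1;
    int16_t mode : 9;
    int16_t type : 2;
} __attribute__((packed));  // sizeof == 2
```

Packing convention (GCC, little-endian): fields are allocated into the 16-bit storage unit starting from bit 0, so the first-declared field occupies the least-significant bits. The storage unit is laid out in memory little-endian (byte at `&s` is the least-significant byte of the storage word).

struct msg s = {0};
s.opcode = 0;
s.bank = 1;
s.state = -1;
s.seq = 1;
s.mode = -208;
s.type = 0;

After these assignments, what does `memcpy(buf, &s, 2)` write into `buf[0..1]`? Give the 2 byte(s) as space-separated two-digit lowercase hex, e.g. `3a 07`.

opcode:1 = 0 → 0x0 << 0 → word 0x0000
bank:1 = 1 → 0x1 << 1 → word 0x0002
state:2 = -1 → 0x3 << 2 → word 0x000e
seq:1 = 1 → 0x1 << 4 → word 0x001e
mode:9 = -208 → 0x130 << 5 → word 0x261e
type:2 = 0 → 0x0 << 14 → word 0x261e
word = 0x261e → little-endian bytes:
  [0]=0x1e  [1]=0x26

1e 26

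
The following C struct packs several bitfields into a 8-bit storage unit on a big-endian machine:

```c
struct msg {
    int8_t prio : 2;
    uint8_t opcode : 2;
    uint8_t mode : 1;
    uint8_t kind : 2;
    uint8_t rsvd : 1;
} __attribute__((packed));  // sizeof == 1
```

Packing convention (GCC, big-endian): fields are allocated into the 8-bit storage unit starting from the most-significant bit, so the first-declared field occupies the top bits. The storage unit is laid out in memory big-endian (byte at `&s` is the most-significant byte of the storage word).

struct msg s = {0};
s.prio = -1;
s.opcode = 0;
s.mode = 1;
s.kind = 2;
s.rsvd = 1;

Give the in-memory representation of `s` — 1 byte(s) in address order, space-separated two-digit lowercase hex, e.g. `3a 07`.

cd

[6+:2] prio=-1 & 0x3 = 0x3; word=0xc0
[4+:2] opcode=0 & 0x3 = 0x0; word=0xc0
[3+:1] mode=1 & 0x1 = 0x1; word=0xc8
[1+:2] kind=2 & 0x3 = 0x2; word=0xcc
[0+:1] rsvd=1 & 0x1 = 0x1; word=0xcd
word = 0xcd → big-endian bytes:
  [0]=0xcd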